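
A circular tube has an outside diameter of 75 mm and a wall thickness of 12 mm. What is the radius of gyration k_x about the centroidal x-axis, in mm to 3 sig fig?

k_x ≈ 22.7 mm

Decompose the section into non-overlapping parts with the origin at the bottom-left of its bounding rectangle.
Outer circle: ⌀75, A = 4417.9 mm², y = 37.5 mm, Ī = 1 553 156 mm⁴.
Bore (subtracted): ⌀51, A = 2042.8 mm², y = 37.5 mm, Ī = 332 086 mm⁴.
By symmetry the centroid is at mid-height, ȳ = 37.5 mm.
All pieces are centred on the centroidal x-axis, so I = ΣĪ (holes subtracted) = 1 221 070 mm⁴.
Radius of gyration: k = √(I/A) = √(1 221 070 / 2 375) = 22.674 mm.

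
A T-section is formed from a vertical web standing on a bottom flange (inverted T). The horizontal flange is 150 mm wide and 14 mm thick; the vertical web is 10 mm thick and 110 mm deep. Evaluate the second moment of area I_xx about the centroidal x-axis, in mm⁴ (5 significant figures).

I_xx ≈ 3.9184 × 10⁶ mm⁴

Treat the section as a set of non-overlapping primitives; coordinates are from the bounding-box lower-left.
Flange: 150 × 14, A = 2 100 mm², y = 7 mm, Ī = 34 300 mm⁴.
Web: 10 × 110, A = 1 100 mm², y = 69 mm, Ī = 1 109 167 mm⁴.
Centroid: ȳ = ΣA·y / ΣA = 28.3125 mm.
Transfer each piece to the centroidal x-axis using Ī + A·d² with d = y − 28.3125:
  flange: d = -21.3125 mm → contributes +988167.6 mm⁴
  web: d = 40.6875 mm → contributes +2 930 187 mm⁴
Total I = 3 918 354 mm⁴.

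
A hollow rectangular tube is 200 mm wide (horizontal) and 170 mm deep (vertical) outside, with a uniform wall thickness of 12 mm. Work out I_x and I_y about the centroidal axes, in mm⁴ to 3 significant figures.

I_x ≈ 3.62 × 10⁷ mm⁴, I_y ≈ 4.70 × 10⁷ mm⁴

Decompose the section into non-overlapping parts with the origin at the bottom-left of its bounding rectangle.
Outer rectangle: 200 × 170, A = 34 000 mm², y = 85 mm, Ī = 81 883 333 mm⁴.
Inner void (subtracted): 176 × 146, A = 25 696 mm², y = 85 mm, Ī = 45 644 661 mm⁴.
By symmetry the centroid is at mid-height, ȳ = 85 mm.
All pieces are centred on the centroidal x-axis, so I = ΣĪ (holes subtracted) = 36 238 672 mm⁴.
Repeating about the centroidal y-axis gives I_y = 47 003 392 mm⁴.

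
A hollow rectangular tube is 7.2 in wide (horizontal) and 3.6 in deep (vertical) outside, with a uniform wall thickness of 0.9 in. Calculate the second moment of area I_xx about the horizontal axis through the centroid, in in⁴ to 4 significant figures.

Split into non-overlapping primitives; take the origin at the lower-left of the bounding box.
Outer rectangle: 7.2 × 3.6, A = 25.92 in², y = 1.8 in, Ī = 27.9936 in⁴.
Inner void (subtracted): 5.4 × 1.8, A = 9.72 in², y = 1.8 in, Ī = 2.6244 in⁴.
By symmetry the centroid is at mid-height, ȳ = 1.8 in.
All pieces are centred on the horizontal axis through the centroid, so I = ΣĪ (holes subtracted) = 25.3692 in⁴.

I_xx ≈ 25.37 in⁴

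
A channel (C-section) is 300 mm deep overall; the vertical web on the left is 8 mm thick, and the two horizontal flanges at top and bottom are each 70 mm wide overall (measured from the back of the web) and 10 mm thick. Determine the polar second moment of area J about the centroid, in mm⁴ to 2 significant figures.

Decompose the section into non-overlapping parts with the origin at the bottom-left of its bounding rectangle.
Web: 8 × 300, A = 2 400 mm², y = 150 mm, Ī = 18 000 000 mm⁴.
Top flange (beyond web): 62 × 10, A = 620 mm², y = 295 mm, Ī = 5 167 mm⁴.
Bottom flange (beyond web): 62 × 10, A = 620 mm², y = 5 mm, Ī = 5 167 mm⁴.
By symmetry the centroid is at mid-height, ȳ = 150 mm.
Transfer each piece to the centroidal x-axis using Ī + A·d² with d = y − 150:
  web: d = 0 mm → contributes +18 000 000 mm⁴
  top flange (beyond web): d = 145 mm → contributes +13 040 667 mm⁴
  bottom flange (beyond web): d = -145 mm → contributes +13 040 667 mm⁴
Total I = 44 081 333 mm⁴.
For the y-axis: x̄ = 15.92 mm.
Repeating about the centroidal y-axis gives I_y = 1 411 552 mm⁴.
Polar second moment: J = I_x + I_y = 45 492 885 mm⁴.

J ≈ 4.5 × 10⁷ mm⁴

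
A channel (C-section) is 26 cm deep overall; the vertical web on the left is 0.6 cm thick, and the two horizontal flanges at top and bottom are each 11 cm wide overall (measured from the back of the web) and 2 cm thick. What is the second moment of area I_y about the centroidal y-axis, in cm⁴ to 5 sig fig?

I_y ≈ 718.62 cm⁴

Treat the section as a set of non-overlapping primitives; coordinates are from the bounding-box lower-left.
Web: 0.6 × 26, A = 15.6 cm², x = 0.3 cm, Ī = 0.468 cm⁴.
Top flange (beyond web): 10.4 × 2, A = 20.8 cm², x = 5.8 cm, Ī = 187.4773 cm⁴.
Bottom flange (beyond web): 10.4 × 2, A = 20.8 cm², x = 5.8 cm, Ī = 187.4773 cm⁴.
Centroid: x̄ = ΣA·x / ΣA = 4.3 cm.
Transfer each piece to the centroidal y-axis using Ī + A·d² with d = x − 4.3:
  web: d = -4 cm → contributes +250.068 cm⁴
  top flange (beyond web): d = 1.5 cm → contributes +234.2773 cm⁴
  bottom flange (beyond web): d = 1.5 cm → contributes +234.2773 cm⁴
Total I = 718.6227 cm⁴.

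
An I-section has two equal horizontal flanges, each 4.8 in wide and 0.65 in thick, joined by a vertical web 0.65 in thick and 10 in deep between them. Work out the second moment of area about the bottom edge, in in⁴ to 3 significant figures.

Break the section into simple shapes (no overlaps), measuring from the bottom-left corner of the bounding box.
Bottom flange: 4.8 × 0.65, A = 3.12 in², y = 0.325 in, Ī = 0.10985 in⁴.
Web: 0.65 × 10, A = 6.5 in², y = 5.65 in, Ī = 54.167 in⁴.
Top flange: 4.8 × 0.65, A = 3.12 in², y = 10.975 in, Ī = 0.10985 in⁴.
Transfer each piece to the bottom edge using Ī + A·d² with d = y − 0:
  bottom flange: d = 0.325 in → contributes +0.4394 in⁴
  web: d = 5.65 in → contributes +261.66 in⁴
  top flange: d = 10.975 in → contributes +375.92 in⁴
Total I = 638.02 in⁴.

I_base ≈ 638 in⁴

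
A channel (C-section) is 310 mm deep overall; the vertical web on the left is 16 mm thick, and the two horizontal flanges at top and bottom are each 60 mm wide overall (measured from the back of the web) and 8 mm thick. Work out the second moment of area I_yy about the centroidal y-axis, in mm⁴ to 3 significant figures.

I_yy ≈ 7.74 × 10⁵ mm⁴

Break the section into simple shapes (no overlaps), measuring from the bottom-left corner of the bounding box.
Web: 16 × 310, A = 4 960 mm², x = 8 mm, Ī = 105 813 mm⁴.
Top flange (beyond web): 44 × 8, A = 352 mm², x = 38 mm, Ī = 56 789 mm⁴.
Bottom flange (beyond web): 44 × 8, A = 352 mm², x = 38 mm, Ī = 56 789 mm⁴.
Centroid: x̄ = ΣA·x / ΣA = 11.729 mm.
Transfer each piece to the centroidal y-axis using Ī + A·d² with d = x − 11.729:
  web: d = -3.7288 mm → contributes +174 777 mm⁴
  top flange (beyond web): d = 26.271 mm → contributes +299 731 mm⁴
  bottom flange (beyond web): d = 26.271 mm → contributes +299 731 mm⁴
Total I = 774 239 mm⁴.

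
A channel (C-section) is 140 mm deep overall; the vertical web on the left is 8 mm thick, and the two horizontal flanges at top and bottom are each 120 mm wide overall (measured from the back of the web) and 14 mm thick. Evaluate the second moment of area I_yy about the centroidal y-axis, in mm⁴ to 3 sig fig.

I_yy ≈ 6.26 × 10⁶ mm⁴

Decompose the section into non-overlapping parts with the origin at the bottom-left of its bounding rectangle.
Web: 8 × 140, A = 1 120 mm², x = 4 mm, Ī = 5973.3 mm⁴.
Top flange (beyond web): 112 × 14, A = 1 568 mm², x = 64 mm, Ī = 1 639 083 mm⁴.
Bottom flange (beyond web): 112 × 14, A = 1 568 mm², x = 64 mm, Ī = 1 639 083 mm⁴.
Centroid: x̄ = ΣA·x / ΣA = 48.211 mm.
Transfer each piece to the centroidal y-axis using Ī + A·d² with d = x − 48.211:
  web: d = -44.211 mm → contributes +2 195 092 mm⁴
  top flange (beyond web): d = 15.789 mm → contributes +2 029 997 mm⁴
  bottom flange (beyond web): d = 15.789 mm → contributes +2 029 997 mm⁴
Total I = 6 255 086 mm⁴.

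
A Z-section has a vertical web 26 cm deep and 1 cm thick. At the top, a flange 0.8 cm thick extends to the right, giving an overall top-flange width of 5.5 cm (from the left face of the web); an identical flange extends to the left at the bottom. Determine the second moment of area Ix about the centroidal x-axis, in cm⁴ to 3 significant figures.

Ix ≈ 2610 cm⁴

Split into non-overlapping primitives; take the origin at the lower-left of the bounding box.
Web: 1 × 26, A = 26 cm², y = 13 cm, Ī = 1464.7 cm⁴.
Top flange (beyond web): 4.5 × 0.8, A = 3.6 cm², y = 25.6 cm, Ī = 0.192 cm⁴.
Bottom flange (beyond web): 4.5 × 0.8, A = 3.6 cm², y = 0.4 cm, Ī = 0.192 cm⁴.
Centroid: ȳ = ΣA·y / ΣA = 13 cm.
Transfer each piece to the centroidal x-axis using Ī + A·d² with d = y − 13:
  web: d = 0 cm → contributes +1464.7 cm⁴
  top flange (beyond web): d = 12.6 cm → contributes +571.73 cm⁴
  bottom flange (beyond web): d = -12.6 cm → contributes +571.73 cm⁴
Total I = 2608.1 cm⁴.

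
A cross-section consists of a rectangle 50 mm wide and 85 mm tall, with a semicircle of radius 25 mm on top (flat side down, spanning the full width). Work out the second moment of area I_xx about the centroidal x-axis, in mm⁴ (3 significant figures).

Split into non-overlapping primitives; take the origin at the lower-left of the bounding box.
Rectangular body: 50 × 85, A = 4 250 mm², y = 42.5 mm, Ī = 2 558 854 mm⁴.
Semicircular cap: semicircle r = 25, A = 981.75 mm², y = 95.61 mm, Ī = 42 874 mm⁴.
Centroid: ȳ = ΣA·y / ΣA = 52.466 mm.
Transfer each piece to the centroidal x-axis using Ī + A·d² with d = y − 52.466:
  rectangular body: d = -9.9663 mm → contributes +2 980 991 mm⁴
  semicircular cap: d = 43.144 mm → contributes +1 870 310 mm⁴
Total I = 4 851 301 mm⁴.

I_xx ≈ 4.85 × 10⁶ mm⁴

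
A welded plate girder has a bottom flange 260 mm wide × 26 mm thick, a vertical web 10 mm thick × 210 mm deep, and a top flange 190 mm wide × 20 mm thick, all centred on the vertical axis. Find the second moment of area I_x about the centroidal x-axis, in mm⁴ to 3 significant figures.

Break the section into simple shapes (no overlaps), measuring from the bottom-left corner of the bounding box.
Bottom plate: 260 × 26, A = 6 760 mm², y = 13 mm, Ī = 380 813 mm⁴.
Web plate: 10 × 210, A = 2 100 mm², y = 131 mm, Ī = 7 717 500 mm⁴.
Top plate: 190 × 20, A = 3 800 mm², y = 246 mm, Ī = 126 667 mm⁴.
Centroid: ȳ = ΣA·y / ΣA = 102.51 mm.
Transfer each piece to the centroidal x-axis using Ī + A·d² with d = y − 102.51:
  bottom plate: d = -89.51 mm → contributes +54 542 529 mm⁴
  web plate: d = 28.49 mm → contributes +9 421 996 mm⁴
  top plate: d = 143.49 mm → contributes +78 366 018 mm⁴
Total I = 142 330 544 mm⁴.

I_x ≈ 1.42 × 10⁸ mm⁴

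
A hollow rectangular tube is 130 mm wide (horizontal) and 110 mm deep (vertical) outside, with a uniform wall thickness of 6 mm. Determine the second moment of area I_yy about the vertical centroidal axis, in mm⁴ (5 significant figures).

I_yy ≈ 6.7211 × 10⁶ mm⁴

Break the section into simple shapes (no overlaps), measuring from the bottom-left corner of the bounding box.
Outer rectangle: 130 × 110, A = 14 300 mm², x = 65 mm, Ī = 20 139 167 mm⁴.
Inner void (subtracted): 118 × 98, A = 11 564 mm², x = 65 mm, Ī = 13 418 095 mm⁴.
By symmetry the centroid is at mid-width, x̄ = 65 mm.
All pieces are centred on the vertical centroidal axis, so I = ΣĪ (holes subtracted) = 6 721 072 mm⁴.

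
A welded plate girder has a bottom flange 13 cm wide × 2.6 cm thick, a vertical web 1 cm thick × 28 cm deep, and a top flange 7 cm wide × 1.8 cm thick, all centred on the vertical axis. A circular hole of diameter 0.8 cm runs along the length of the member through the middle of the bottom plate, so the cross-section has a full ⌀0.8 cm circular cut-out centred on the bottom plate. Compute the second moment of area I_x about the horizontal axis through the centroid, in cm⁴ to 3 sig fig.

Break the section into simple shapes (no overlaps), measuring from the bottom-left corner of the bounding box.
Bottom plate: 13 × 2.6, A = 33.8 cm², y = 1.3 cm, Ī = 19.041 cm⁴.
Web plate: 1 × 28, A = 28 cm², y = 16.6 cm, Ī = 1829.3 cm⁴.
Top plate: 7 × 1.8, A = 12.6 cm², y = 31.5 cm, Ī = 3.402 cm⁴.
Hole (subtracted): ⌀0.8, A = 0.50265 cm², y = 1.3 cm, Ī = 0.020106 cm⁴.
Centroid: ȳ = ΣA·y / ΣA = 12.247 cm.
Transfer each piece to the horizontal axis through the centroid using Ī + A·d² with d = y − 12.247:
  bottom plate: d = -10.947 cm → contributes +4069.2 cm⁴
  web plate: d = 4.3535 cm → contributes +2 360 cm⁴
  top plate: d = 19.253 cm → contributes +4674.2 cm⁴
  hole: d = -10.947 cm → contributes −60.252 cm⁴
Total I = 11 043 cm⁴.

I_x ≈ 1.10 × 10⁴ cm⁴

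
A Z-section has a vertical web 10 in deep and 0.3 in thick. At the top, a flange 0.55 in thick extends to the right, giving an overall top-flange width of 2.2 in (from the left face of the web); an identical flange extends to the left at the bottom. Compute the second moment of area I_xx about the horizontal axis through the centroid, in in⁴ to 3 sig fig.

Decompose the section into non-overlapping parts with the origin at the bottom-left of its bounding rectangle.
Web: 0.3 × 10, A = 3 in², y = 5 in, Ī = 25 in⁴.
Top flange (beyond web): 1.9 × 0.55, A = 1.045 in², y = 9.725 in, Ī = 0.026343 in⁴.
Bottom flange (beyond web): 1.9 × 0.55, A = 1.045 in², y = 0.275 in, Ī = 0.026343 in⁴.
Centroid: ȳ = ΣA·y / ΣA = 5 in.
Transfer each piece to the horizontal axis through the centroid using Ī + A·d² with d = y − 5:
  web: d = 0 in → contributes +25 in⁴
  top flange (beyond web): d = 4.725 in → contributes +23.357 in⁴
  bottom flange (beyond web): d = -4.725 in → contributes +23.357 in⁴
Total I = 71.713 in⁴.

I_xx ≈ 71.7 in⁴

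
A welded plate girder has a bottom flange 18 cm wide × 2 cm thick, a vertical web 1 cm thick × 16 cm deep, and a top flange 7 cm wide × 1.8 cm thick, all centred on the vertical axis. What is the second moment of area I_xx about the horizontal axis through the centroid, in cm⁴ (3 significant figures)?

Treat the section as a set of non-overlapping primitives; coordinates are from the bounding-box lower-left.
Bottom plate: 18 × 2, A = 36 cm², y = 1 cm, Ī = 12 cm⁴.
Web plate: 1 × 16, A = 16 cm², y = 10 cm, Ī = 341.33 cm⁴.
Top plate: 7 × 1.8, A = 12.6 cm², y = 18.9 cm, Ī = 3.402 cm⁴.
Centroid: ȳ = ΣA·y / ΣA = 6.7204 cm.
Transfer each piece to the horizontal axis through the centroid using Ī + A·d² with d = y − 6.7204:
  bottom plate: d = -5.7204 cm → contributes +1 190 cm⁴
  web plate: d = 3.2796 cm → contributes +513.42 cm⁴
  top plate: d = 12.18 cm → contributes +1872.5 cm⁴
Total I = 3 576 cm⁴.

I_xx ≈ 3580 cm⁴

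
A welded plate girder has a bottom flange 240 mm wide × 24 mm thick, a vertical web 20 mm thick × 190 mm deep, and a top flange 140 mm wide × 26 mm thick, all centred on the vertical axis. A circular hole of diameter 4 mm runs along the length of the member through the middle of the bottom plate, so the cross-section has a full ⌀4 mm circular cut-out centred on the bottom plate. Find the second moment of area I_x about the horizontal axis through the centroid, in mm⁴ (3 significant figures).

Split into non-overlapping primitives; take the origin at the lower-left of the bounding box.
Bottom plate: 240 × 24, A = 5 760 mm², y = 12 mm, Ī = 276 480 mm⁴.
Web plate: 20 × 190, A = 3 800 mm², y = 119 mm, Ī = 11 431 667 mm⁴.
Top plate: 140 × 26, A = 3 640 mm², y = 227 mm, Ī = 205 053 mm⁴.
Hole (subtracted): ⌀4, A = 12.566 mm², y = 12 mm, Ī = 12.566 mm⁴.
Centroid: ȳ = ΣA·y / ΣA = 102.18 mm.
Transfer each piece to the horizontal axis through the centroid using Ī + A·d² with d = y − 102.18:
  bottom plate: d = -90.177 mm → contributes +47 115 922 mm⁴
  web plate: d = 16.823 mm → contributes +12 507 148 mm⁴
  top plate: d = 124.82 mm → contributes +56 919 318 mm⁴
  hole: d = -90.177 mm → contributes −102 200 mm⁴
Total I = 116 440 188 mm⁴.

I_x ≈ 1.16 × 10⁸ mm⁴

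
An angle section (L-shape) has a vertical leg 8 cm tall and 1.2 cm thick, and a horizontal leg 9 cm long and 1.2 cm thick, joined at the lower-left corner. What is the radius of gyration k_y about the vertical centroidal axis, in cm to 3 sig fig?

Break the section into simple shapes (no overlaps), measuring from the bottom-left corner of the bounding box.
Vertical leg: 1.2 × 8, A = 9.6 cm², x = 0.6 cm, Ī = 1.152 cm⁴.
Horizontal leg (remainder): 7.8 × 1.2, A = 9.36 cm², x = 5.1 cm, Ī = 47.455 cm⁴.
Centroid: x̄ = ΣA·x / ΣA = 2.8215 cm.
Transfer each piece to the vertical centroidal axis using Ī + A·d² with d = x − 2.8215:
  vertical leg: d = -2.2215 cm → contributes +48.529 cm⁴
  horizontal leg (remainder): d = 2.2785 cm → contributes +96.047 cm⁴
Total I = 144.58 cm⁴.
Radius of gyration: k = √(I/A) = √(144.58 / 18.96) = 2.7614 cm.

k_y ≈ 2.76 cm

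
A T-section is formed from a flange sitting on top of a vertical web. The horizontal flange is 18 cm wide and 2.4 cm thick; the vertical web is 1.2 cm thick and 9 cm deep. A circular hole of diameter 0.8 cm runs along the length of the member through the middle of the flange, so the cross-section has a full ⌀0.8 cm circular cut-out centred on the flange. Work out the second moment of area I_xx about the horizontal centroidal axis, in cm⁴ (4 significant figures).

I_xx ≈ 373.7 cm⁴

Decompose the section into non-overlapping parts with the origin at the bottom-left of its bounding rectangle.
Flange: 18 × 2.4, A = 43.2 cm², y = 10.2 cm, Ī = 20.736 cm⁴.
Web: 1.2 × 9, A = 10.8 cm², y = 4.5 cm, Ī = 72.9 cm⁴.
Hole (subtracted): ⌀0.8, A = 0.502655 cm², y = 10.2 cm, Ī = 0.0201062 cm⁴.
Centroid: ȳ = ΣA·y / ΣA = 9.04929 cm.
Transfer each piece to the horizontal centroidal axis using Ī + A·d² with d = y − 9.04929:
  flange: d = 1.15071 cm → contributes +77.9387 cm⁴
  web: d = -4.54929 cm → contributes +296.417 cm⁴
  hole: d = 1.15071 cm → contributes −0.68569 cm⁴
Total I = 373.67 cm⁴.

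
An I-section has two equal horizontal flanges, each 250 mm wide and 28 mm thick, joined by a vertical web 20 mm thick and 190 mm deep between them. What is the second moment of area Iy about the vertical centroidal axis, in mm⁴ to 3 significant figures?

Iy ≈ 7.30 × 10⁷ mm⁴

Split into non-overlapping primitives; take the origin at the lower-left of the bounding box.
Bottom flange: 250 × 28, A = 7 000 mm², x = 125 mm, Ī = 36 458 333 mm⁴.
Web: 20 × 190, A = 3 800 mm², x = 125 mm, Ī = 126 667 mm⁴.
Top flange: 250 × 28, A = 7 000 mm², x = 125 mm, Ī = 36 458 333 mm⁴.
By symmetry the centroid is at mid-width, x̄ = 125 mm.
All pieces are centred on the vertical centroidal axis, so I = ΣĪ = 73 043 333 mm⁴.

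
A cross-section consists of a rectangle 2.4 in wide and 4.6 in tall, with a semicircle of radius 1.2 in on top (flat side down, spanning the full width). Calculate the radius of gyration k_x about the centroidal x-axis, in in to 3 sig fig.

k_x ≈ 1.61 in

Treat the section as a set of non-overlapping primitives; coordinates are from the bounding-box lower-left.
Rectangular body: 2.4 × 4.6, A = 11.04 in², y = 2.3 in, Ī = 19.467 in⁴.
Semicircular cap: semicircle r = 1.2, A = 2.2619 in², y = 5.1093 in, Ī = 0.22759 in⁴.
Centroid: ȳ = ΣA·y / ΣA = 2.7777 in.
Transfer each piece to the centroidal x-axis using Ī + A·d² with d = y − 2.7777:
  rectangular body: d = -0.47771 in → contributes +21.987 in⁴
  semicircular cap: d = 2.3316 in → contributes +12.524 in⁴
Total I = 34.511 in⁴.
Radius of gyration: k = √(I/A) = √(34.511 / 13.302) = 1.6107 in.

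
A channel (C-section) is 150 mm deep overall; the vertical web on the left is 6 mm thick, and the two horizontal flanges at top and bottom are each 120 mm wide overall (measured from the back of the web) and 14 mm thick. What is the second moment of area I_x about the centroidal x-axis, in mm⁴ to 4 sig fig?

Decompose the section into non-overlapping parts with the origin at the bottom-left of its bounding rectangle.
Web: 6 × 150, A = 900 mm², y = 75 mm, Ī = 1 687 500 mm⁴.
Top flange (beyond web): 114 × 14, A = 1 596 mm², y = 143 mm, Ī = 26 068 mm⁴.
Bottom flange (beyond web): 114 × 14, A = 1 596 mm², y = 7 mm, Ī = 26 068 mm⁴.
By symmetry the centroid is at mid-height, ȳ = 75 mm.
Transfer each piece to the centroidal x-axis using Ī + A·d² with d = y − 75:
  web: d = 0 mm → contributes +1 687 500 mm⁴
  top flange (beyond web): d = 68 mm → contributes +7 405 972 mm⁴
  bottom flange (beyond web): d = -68 mm → contributes +7 405 972 mm⁴
Total I = 16 499 444 mm⁴.

I_x ≈ 1.650 × 10⁷ mm⁴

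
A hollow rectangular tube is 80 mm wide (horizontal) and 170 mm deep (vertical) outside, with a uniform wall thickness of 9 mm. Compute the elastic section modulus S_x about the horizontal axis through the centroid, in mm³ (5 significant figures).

S_x ≈ 1.7187 × 10⁵ mm³

Split into non-overlapping primitives; take the origin at the lower-left of the bounding box.
Outer rectangle: 80 × 170, A = 13 600 mm², y = 85 mm, Ī = 32 753 333 mm⁴.
Inner void (subtracted): 62 × 152, A = 9 424 mm², y = 85 mm, Ī = 18 144 341 mm⁴.
By symmetry the centroid is at mid-height, ȳ = 85 mm.
All pieces are centred on the horizontal axis through the centroid, so I = ΣĪ (holes subtracted) = 14 608 992 mm⁴.
Extreme fibre distance c = 85 mm; S = I/c = 171870.5 mm³.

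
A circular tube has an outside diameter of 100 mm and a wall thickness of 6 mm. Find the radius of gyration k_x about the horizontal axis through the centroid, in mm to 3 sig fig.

Split into non-overlapping primitives; take the origin at the lower-left of the bounding box.
Outer circle: ⌀100, A = 7 854 mm², y = 50 mm, Ī = 4 908 739 mm⁴.
Bore (subtracted): ⌀88, A = 6082.1 mm², y = 50 mm, Ī = 2 943 748 mm⁴.
By symmetry the centroid is at mid-height, ȳ = 50 mm.
All pieces are centred on the horizontal axis through the centroid, so I = ΣĪ (holes subtracted) = 1 964 991 mm⁴.
Radius of gyration: k = √(I/A) = √(1 964 991 / 1771.9) = 33.302 mm.

k_x ≈ 33.3 mm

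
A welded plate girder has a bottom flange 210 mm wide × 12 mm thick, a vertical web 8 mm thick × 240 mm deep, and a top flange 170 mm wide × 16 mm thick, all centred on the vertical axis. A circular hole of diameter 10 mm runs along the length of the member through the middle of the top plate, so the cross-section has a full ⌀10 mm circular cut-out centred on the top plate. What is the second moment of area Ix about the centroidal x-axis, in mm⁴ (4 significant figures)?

Split into non-overlapping primitives; take the origin at the lower-left of the bounding box.
Bottom plate: 210 × 12, A = 2 520 mm², y = 6 mm, Ī = 30 240 mm⁴.
Web plate: 8 × 240, A = 1 920 mm², y = 132 mm, Ī = 9 216 000 mm⁴.
Top plate: 170 × 16, A = 2 720 mm², y = 260 mm, Ī = 58026.7 mm⁴.
Hole (subtracted): ⌀10, A = 78.5398 mm², y = 260 mm, Ī = 490.874 mm⁴.
Centroid: ȳ = ΣA·y / ΣA = 134.907 mm.
Transfer each piece to the centroidal x-axis using Ī + A·d² with d = y − 134.907:
  bottom plate: d = -128.907 mm → contributes +41 905 218 mm⁴
  web plate: d = -2.90716 mm → contributes +9 232 227 mm⁴
  top plate: d = 125.093 mm → contributes +42 621 185 mm⁴
  hole: d = 125.093 mm → contributes −1 229 499 mm⁴
Total I = 92 529 130 mm⁴.

Ix ≈ 9.253 × 10⁷ mm⁴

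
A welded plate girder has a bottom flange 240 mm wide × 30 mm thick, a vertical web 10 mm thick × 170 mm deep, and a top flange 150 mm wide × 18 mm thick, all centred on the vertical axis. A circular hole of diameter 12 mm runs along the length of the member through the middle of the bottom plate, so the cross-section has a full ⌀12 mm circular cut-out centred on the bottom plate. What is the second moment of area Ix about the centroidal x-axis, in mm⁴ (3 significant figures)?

Ix ≈ 8.14 × 10⁷ mm⁴

Split into non-overlapping primitives; take the origin at the lower-left of the bounding box.
Bottom plate: 240 × 30, A = 7 200 mm², y = 15 mm, Ī = 540 000 mm⁴.
Web plate: 10 × 170, A = 1 700 mm², y = 115 mm, Ī = 4 094 167 mm⁴.
Top plate: 150 × 18, A = 2 700 mm², y = 209 mm, Ī = 72 900 mm⁴.
Hole (subtracted): ⌀12, A = 113.1 mm², y = 15 mm, Ī = 1017.9 mm⁴.
Centroid: ȳ = ΣA·y / ΣA = 75.399 mm.
Transfer each piece to the centroidal x-axis using Ī + A·d² with d = y − 75.399:
  bottom plate: d = -60.399 mm → contributes +26 806 077 mm⁴
  web plate: d = 39.601 mm → contributes +6 760 143 mm⁴
  top plate: d = 133.6 mm → contributes +48 265 652 mm⁴
  hole: d = -60.399 mm → contributes −413 604 mm⁴
Total I = 81 418 268 mm⁴.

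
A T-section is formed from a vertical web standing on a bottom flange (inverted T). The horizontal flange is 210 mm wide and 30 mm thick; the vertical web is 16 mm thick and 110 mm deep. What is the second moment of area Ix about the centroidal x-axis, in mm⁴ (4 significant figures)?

Decompose the section into non-overlapping parts with the origin at the bottom-left of its bounding rectangle.
Flange: 210 × 30, A = 6 300 mm², y = 15 mm, Ī = 472 500 mm⁴.
Web: 16 × 110, A = 1 760 mm², y = 85 mm, Ī = 1 774 667 mm⁴.
Centroid: ȳ = ΣA·y / ΣA = 30.2854 mm.
Transfer each piece to the centroidal x-axis using Ī + A·d² with d = y − 30.2854:
  flange: d = -15.2854 mm → contributes +1 944 446 mm⁴
  web: d = 54.7146 mm → contributes +7 043 564 mm⁴
Total I = 8 988 010 mm⁴.

Ix ≈ 8.988 × 10⁶ mm⁴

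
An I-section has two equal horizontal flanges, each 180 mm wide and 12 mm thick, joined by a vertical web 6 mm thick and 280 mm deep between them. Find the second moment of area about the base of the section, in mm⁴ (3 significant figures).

Break the section into simple shapes (no overlaps), measuring from the bottom-left corner of the bounding box.
Bottom flange: 180 × 12, A = 2 160 mm², y = 6 mm, Ī = 25 920 mm⁴.
Web: 6 × 280, A = 1 680 mm², y = 152 mm, Ī = 10 976 000 mm⁴.
Top flange: 180 × 12, A = 2 160 mm², y = 298 mm, Ī = 25 920 mm⁴.
Transfer each piece to the bottom edge using Ī + A·d² with d = y − 0:
  bottom flange: d = 6 mm → contributes +103 680 mm⁴
  web: d = 152 mm → contributes +49 790 720 mm⁴
  top flange: d = 298 mm → contributes +191 842 560 mm⁴
Total I = 241 736 960 mm⁴.

I_base ≈ 2.42 × 10⁸ mm⁴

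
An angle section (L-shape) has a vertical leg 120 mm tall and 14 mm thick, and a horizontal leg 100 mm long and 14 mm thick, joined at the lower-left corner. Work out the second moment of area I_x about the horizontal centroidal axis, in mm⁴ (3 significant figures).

I_x ≈ 4.01 × 10⁶ mm⁴

Break the section into simple shapes (no overlaps), measuring from the bottom-left corner of the bounding box.
Vertical leg: 14 × 120, A = 1 680 mm², y = 60 mm, Ī = 2 016 000 mm⁴.
Horizontal leg (remainder): 86 × 14, A = 1 204 mm², y = 7 mm, Ī = 19 665 mm⁴.
Centroid: ȳ = ΣA·y / ΣA = 37.874 mm.
Transfer each piece to the horizontal centroidal axis using Ī + A·d² with d = y − 37.874:
  vertical leg: d = 22.126 mm → contributes +2 838 476 mm⁴
  horizontal leg (remainder): d = -30.874 mm → contributes +1 167 307 mm⁴
Total I = 4 005 783 mm⁴.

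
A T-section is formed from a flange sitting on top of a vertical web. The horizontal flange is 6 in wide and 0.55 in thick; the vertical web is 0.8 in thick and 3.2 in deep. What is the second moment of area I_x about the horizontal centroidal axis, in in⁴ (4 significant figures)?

I_x ≈ 7.336 in⁴

Break the section into simple shapes (no overlaps), measuring from the bottom-left corner of the bounding box.
Flange: 6 × 0.55, A = 3.3 in², y = 3.475 in, Ī = 0.0831875 in⁴.
Web: 0.8 × 3.2, A = 2.56 in², y = 1.6 in, Ī = 2.18453 in⁴.
Centroid: ȳ = ΣA·y / ΣA = 2.65589 in.
Transfer each piece to the horizontal centroidal axis using Ī + A·d² with d = y − 2.65589:
  flange: d = 0.819113 in → contributes +2.29731 in⁴
  web: d = -1.05589 in → contributes +5.03867 in⁴
Total I = 7.33598 in⁴.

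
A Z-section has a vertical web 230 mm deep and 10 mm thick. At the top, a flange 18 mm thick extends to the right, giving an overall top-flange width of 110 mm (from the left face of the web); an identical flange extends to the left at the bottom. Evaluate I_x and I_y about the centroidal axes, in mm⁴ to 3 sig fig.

Break the section into simple shapes (no overlaps), measuring from the bottom-left corner of the bounding box.
Web: 10 × 230, A = 2 300 mm², y = 115 mm, Ī = 10 139 167 mm⁴.
Top flange (beyond web): 100 × 18, A = 1 800 mm², y = 221 mm, Ī = 48 600 mm⁴.
Bottom flange (beyond web): 100 × 18, A = 1 800 mm², y = 9 mm, Ī = 48 600 mm⁴.
Centroid: ȳ = ΣA·y / ΣA = 115 mm.
Transfer each piece to the centroidal x-axis using Ī + A·d² with d = y − 115:
  web: d = 0 mm → contributes +10 139 167 mm⁴
  top flange (beyond web): d = 106 mm → contributes +20 273 400 mm⁴
  bottom flange (beyond web): d = -106 mm → contributes +20 273 400 mm⁴
Total I = 50 685 967 mm⁴.
For the y-axis: x̄ = 105 mm.
Repeating about the centroidal y-axis gives I_y = 13 909 167 mm⁴.

I_x ≈ 5.07 × 10⁷ mm⁴, I_y ≈ 1.39 × 10⁷ mm⁴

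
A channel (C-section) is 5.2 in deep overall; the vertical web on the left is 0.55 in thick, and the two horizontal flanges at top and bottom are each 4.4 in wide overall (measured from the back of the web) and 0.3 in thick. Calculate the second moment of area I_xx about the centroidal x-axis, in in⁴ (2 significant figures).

I_xx ≈ 20 in⁴

Break the section into simple shapes (no overlaps), measuring from the bottom-left corner of the bounding box.
Web: 0.55 × 5.2, A = 2.86 in², y = 2.6 in, Ī = 6.445 in⁴.
Top flange (beyond web): 3.85 × 0.3, A = 1.155 in², y = 5.05 in, Ī = 0.008663 in⁴.
Bottom flange (beyond web): 3.85 × 0.3, A = 1.155 in², y = 0.15 in, Ī = 0.008663 in⁴.
By symmetry the centroid is at mid-height, ȳ = 2.6 in.
Transfer each piece to the centroidal x-axis using Ī + A·d² with d = y − 2.6:
  web: d = 0 in → contributes +6.445 in⁴
  top flange (beyond web): d = 2.45 in → contributes +6.942 in⁴
  bottom flange (beyond web): d = -2.45 in → contributes +6.942 in⁴
Total I = 20.33 in⁴.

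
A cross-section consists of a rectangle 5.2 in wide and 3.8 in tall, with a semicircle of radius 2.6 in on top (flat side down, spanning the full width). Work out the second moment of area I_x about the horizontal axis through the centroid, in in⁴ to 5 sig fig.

Break the section into simple shapes (no overlaps), measuring from the bottom-left corner of the bounding box.
Rectangular body: 5.2 × 3.8, A = 19.76 in², y = 1.9 in, Ī = 23.77787 in⁴.
Semicircular cap: semicircle r = 2.6, A = 10.61858 in², y = 4.903474 in, Ī = 5.01563 in⁴.
Centroid: ȳ = ΣA·y / ΣA = 2.94984 in.
Transfer each piece to the horizontal axis through the centroid using Ī + A·d² with d = y − 2.94984:
  rectangular body: d = -1.04984 in → contributes +45.55661 in⁴
  semicircular cap: d = 1.953635 in → contributes +45.54345 in⁴
Total I = 91.10006 in⁴.

I_x ≈ 91.100 in⁴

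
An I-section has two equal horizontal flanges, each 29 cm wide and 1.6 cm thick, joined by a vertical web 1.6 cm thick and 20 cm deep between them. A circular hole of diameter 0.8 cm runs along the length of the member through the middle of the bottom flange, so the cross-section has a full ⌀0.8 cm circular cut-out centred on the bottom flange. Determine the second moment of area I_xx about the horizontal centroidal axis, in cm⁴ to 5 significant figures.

Split into non-overlapping primitives; take the origin at the lower-left of the bounding box.
Bottom flange: 29 × 1.6, A = 46.4 cm², y = 0.8 cm, Ī = 9.898667 cm⁴.
Web: 1.6 × 20, A = 32 cm², y = 11.6 cm, Ī = 1066.667 cm⁴.
Top flange: 29 × 1.6, A = 46.4 cm², y = 22.4 cm, Ī = 9.898667 cm⁴.
Hole (subtracted): ⌀0.8, A = 0.5026548 cm², y = 0.8 cm, Ī = 0.02010619 cm⁴.
Centroid: ȳ = ΣA·y / ΣA = 11.64367 cm.
Transfer each piece to the horizontal centroidal axis using Ī + A·d² with d = y − 11.64367:
  bottom flange: d = -10.84367 cm → contributes +5465.856 cm⁴
  web: d = -0.04367488 cm → contributes +1066.728 cm⁴
  top flange: d = 10.75633 cm → contributes +5378.31 cm⁴
  hole: d = -10.84367 cm → contributes −59.12492 cm⁴
Total I = 11851.77 cm⁴.

I_xx ≈ 1.1852 × 10⁴ cm⁴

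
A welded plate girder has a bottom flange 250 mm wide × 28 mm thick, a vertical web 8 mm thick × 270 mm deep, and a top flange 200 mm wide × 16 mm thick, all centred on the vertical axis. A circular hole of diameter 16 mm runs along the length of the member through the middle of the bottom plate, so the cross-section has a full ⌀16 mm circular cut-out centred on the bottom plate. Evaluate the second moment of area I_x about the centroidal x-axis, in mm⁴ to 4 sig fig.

Split into non-overlapping primitives; take the origin at the lower-left of the bounding box.
Bottom plate: 250 × 28, A = 7 000 mm², y = 14 mm, Ī = 457 333 mm⁴.
Web plate: 8 × 270, A = 2 160 mm², y = 163 mm, Ī = 13 122 000 mm⁴.
Top plate: 200 × 16, A = 3 200 mm², y = 306 mm, Ī = 68266.7 mm⁴.
Hole (subtracted): ⌀16, A = 201.062 mm², y = 14 mm, Ī = 3216.99 mm⁴.
Centroid: ȳ = ΣA·y / ΣA = 117.318 mm.
Transfer each piece to the centroidal x-axis using Ī + A·d² with d = y − 117.318:
  bottom plate: d = -103.318 mm → contributes +75 179 935 mm⁴
  web plate: d = 45.6818 mm → contributes +17 629 539 mm⁴
  top plate: d = 188.682 mm → contributes +113 990 856 mm⁴
  hole: d = -103.318 mm → contributes −2 149 484 mm⁴
Total I = 204 650 846 mm⁴.

I_x ≈ 2.047 × 10⁸ mm⁴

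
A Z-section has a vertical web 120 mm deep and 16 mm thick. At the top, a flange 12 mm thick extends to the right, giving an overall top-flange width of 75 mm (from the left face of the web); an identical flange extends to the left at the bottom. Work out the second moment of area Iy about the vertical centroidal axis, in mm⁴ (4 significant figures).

Decompose the section into non-overlapping parts with the origin at the bottom-left of its bounding rectangle.
Web: 16 × 120, A = 1 920 mm², x = 67 mm, Ī = 40 960 mm⁴.
Top flange (beyond web): 59 × 12, A = 708 mm², x = 104.5 mm, Ī = 205 379 mm⁴.
Bottom flange (beyond web): 59 × 12, A = 708 mm², x = 29.5 mm, Ī = 205 379 mm⁴.
Centroid: x̄ = ΣA·x / ΣA = 67 mm.
Transfer each piece to the vertical centroidal axis using Ī + A·d² with d = x − 67:
  web: d = 0 mm → contributes +40 960 mm⁴
  top flange (beyond web): d = 37.5 mm → contributes +1 201 004 mm⁴
  bottom flange (beyond web): d = -37.5 mm → contributes +1 201 004 mm⁴
Total I = 2 442 968 mm⁴.

Iy ≈ 2.443 × 10⁶ mm⁴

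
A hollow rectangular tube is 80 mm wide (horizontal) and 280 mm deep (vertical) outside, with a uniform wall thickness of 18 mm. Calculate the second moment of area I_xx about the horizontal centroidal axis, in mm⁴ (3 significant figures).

I_xx ≈ 9.31 × 10⁷ mm⁴

Decompose the section into non-overlapping parts with the origin at the bottom-left of its bounding rectangle.
Outer rectangle: 80 × 280, A = 22 400 mm², y = 140 mm, Ī = 146 346 667 mm⁴.
Inner void (subtracted): 44 × 244, A = 10 736 mm², y = 140 mm, Ī = 53 264 875 mm⁴.
By symmetry the centroid is at mid-height, ȳ = 140 mm.
All pieces are centred on the horizontal centroidal axis, so I = ΣĪ (holes subtracted) = 93 081 792 mm⁴.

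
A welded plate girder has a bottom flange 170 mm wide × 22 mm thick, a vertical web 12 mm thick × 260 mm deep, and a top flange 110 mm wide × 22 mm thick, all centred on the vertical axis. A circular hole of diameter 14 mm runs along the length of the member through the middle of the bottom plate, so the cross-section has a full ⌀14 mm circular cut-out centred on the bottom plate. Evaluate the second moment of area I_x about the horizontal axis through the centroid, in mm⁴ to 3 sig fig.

I_x ≈ 1.34 × 10⁸ mm⁴

Split into non-overlapping primitives; take the origin at the lower-left of the bounding box.
Bottom plate: 170 × 22, A = 3 740 mm², y = 11 mm, Ī = 150 847 mm⁴.
Web plate: 12 × 260, A = 3 120 mm², y = 152 mm, Ī = 17 576 000 mm⁴.
Top plate: 110 × 22, A = 2 420 mm², y = 293 mm, Ī = 97 607 mm⁴.
Hole (subtracted): ⌀14, A = 153.94 mm², y = 11 mm, Ī = 1885.7 mm⁴.
Centroid: ȳ = ΣA·y / ΣA = 133.98 mm.
Transfer each piece to the horizontal axis through the centroid using Ī + A·d² with d = y − 133.98:
  bottom plate: d = -122.98 mm → contributes +56 718 627 mm⁴
  web plate: d = 18.016 mm → contributes +18 588 673 mm⁴
  top plate: d = 159.02 mm → contributes +61 289 907 mm⁴
  hole: d = -122.98 mm → contributes −2 330 210 mm⁴
Total I = 134 266 997 mm⁴.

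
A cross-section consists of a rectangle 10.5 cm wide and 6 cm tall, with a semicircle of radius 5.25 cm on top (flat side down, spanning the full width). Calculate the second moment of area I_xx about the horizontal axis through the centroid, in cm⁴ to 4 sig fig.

Decompose the section into non-overlapping parts with the origin at the bottom-left of its bounding rectangle.
Rectangular body: 10.5 × 6, A = 63 cm², y = 3 cm, Ī = 189 cm⁴.
Semicircular cap: semicircle r = 5.25, A = 43.2951 cm², y = 8.22817 cm, Ī = 83.3814 cm⁴.
Centroid: ȳ = ΣA·y / ΣA = 5.12949 cm.
Transfer each piece to the horizontal axis through the centroid using Ī + A·d² with d = y − 5.12949:
  rectangular body: d = -2.12949 cm → contributes +474.687 cm⁴
  semicircular cap: d = 3.09868 cm → contributes +499.093 cm⁴
Total I = 973.78 cm⁴.

I_xx ≈ 973.8 cm⁴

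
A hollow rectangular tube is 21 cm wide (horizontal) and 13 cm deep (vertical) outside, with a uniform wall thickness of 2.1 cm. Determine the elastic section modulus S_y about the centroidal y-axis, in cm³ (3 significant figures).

Break the section into simple shapes (no overlaps), measuring from the bottom-left corner of the bounding box.
Outer rectangle: 21 × 13, A = 273 cm², x = 10.5 cm, Ī = 10 033 cm⁴.
Inner void (subtracted): 16.8 × 8.8, A = 147.84 cm², x = 10.5 cm, Ī = 3477.2 cm⁴.
By symmetry the centroid is at mid-width, x̄ = 10.5 cm.
All pieces are centred on the centroidal y-axis, so I = ΣĪ (holes subtracted) = 6555.6 cm⁴.
Extreme fibre distance c = 10.5 cm; S = I/c = 624.34 cm³.

S_y ≈ 624 cm³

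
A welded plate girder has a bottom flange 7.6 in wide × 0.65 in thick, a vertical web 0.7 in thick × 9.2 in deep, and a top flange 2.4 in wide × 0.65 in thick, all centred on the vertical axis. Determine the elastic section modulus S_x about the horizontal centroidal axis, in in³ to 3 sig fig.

S_x ≈ 27.8 in³

Break the section into simple shapes (no overlaps), measuring from the bottom-left corner of the bounding box.
Bottom plate: 7.6 × 0.65, A = 4.94 in², y = 0.325 in, Ī = 0.17393 in⁴.
Web plate: 0.7 × 9.2, A = 6.44 in², y = 5.25 in, Ī = 45.423 in⁴.
Top plate: 2.4 × 0.65, A = 1.56 in², y = 10.175 in, Ī = 0.054925 in⁴.
Centroid: ȳ = ΣA·y / ΣA = 3.9636 in.
Transfer each piece to the horizontal centroidal axis using Ī + A·d² with d = y − 3.9636:
  bottom plate: d = -3.6386 in → contributes +65.575 in⁴
  web plate: d = 1.2864 in → contributes +56.081 in⁴
  top plate: d = 6.2114 in → contributes +60.243 in⁴
Total I = 181.9 in⁴.
Extreme fibre distance c = 6.5364 in; S = I/c = 27.828 in³.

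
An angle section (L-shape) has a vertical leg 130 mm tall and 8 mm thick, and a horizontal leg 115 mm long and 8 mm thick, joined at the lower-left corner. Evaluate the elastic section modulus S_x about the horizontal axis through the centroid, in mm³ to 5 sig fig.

S_x ≈ 3.4757 × 10⁴ mm³

Break the section into simple shapes (no overlaps), measuring from the bottom-left corner of the bounding box.
Vertical leg: 8 × 130, A = 1 040 mm², y = 65 mm, Ī = 1 464 667 mm⁴.
Horizontal leg (remainder): 107 × 8, A = 856 mm², y = 4 mm, Ī = 4565.333 mm⁴.
Centroid: ȳ = ΣA·y / ΣA = 37.45992 mm.
Transfer each piece to the horizontal axis through the centroid using Ī + A·d² with d = y − 37.45992:
  vertical leg: d = 27.54008 mm → contributes +2 253 461 mm⁴
  horizontal leg (remainder): d = -33.45992 mm → contributes +962913.8 mm⁴
Total I = 3 216 375 mm⁴.
Extreme fibre distance c = 92.54008 mm; S = I/c = 34756.56 mm³.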